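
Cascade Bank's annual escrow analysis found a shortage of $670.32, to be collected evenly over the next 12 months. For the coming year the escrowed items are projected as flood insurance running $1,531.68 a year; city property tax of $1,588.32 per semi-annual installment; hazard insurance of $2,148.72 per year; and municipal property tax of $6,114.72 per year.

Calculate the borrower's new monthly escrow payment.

Flood insurance = $1,531.68/yr
City property tax = $1,588.32 × 2 = $3,176.64/yr
Hazard insurance = $2,148.72/yr
Municipal property tax = $6,114.72/yr
Yearly total = $12,971.76
Monthly = $12,971.76 ÷ 12 = $1,080.98
Shortage per month = $670.32 ÷ 12 = $55.86
New monthly escrow = $1,080.98 + $55.86 = $1,136.84

$1,136.84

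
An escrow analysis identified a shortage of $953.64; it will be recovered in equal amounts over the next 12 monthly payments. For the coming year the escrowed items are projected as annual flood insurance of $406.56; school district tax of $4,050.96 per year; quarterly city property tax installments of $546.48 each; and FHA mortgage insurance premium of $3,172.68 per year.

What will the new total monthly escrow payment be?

Flood insurance — $406.56 annually
School district tax — $4,050.96 annually
City property tax — $546.48 × 4 = $2,185.92 annually
FHA mortgage insurance premium — $3,172.68 annually
Combined annual = $9,816.12
Per month = $9,816.12 / 12 = $818.01
Shortage per month = $953.64 ÷ 12 = $79.47
Adjusted monthly = $818.01 + $79.47 = $897.48

$897.48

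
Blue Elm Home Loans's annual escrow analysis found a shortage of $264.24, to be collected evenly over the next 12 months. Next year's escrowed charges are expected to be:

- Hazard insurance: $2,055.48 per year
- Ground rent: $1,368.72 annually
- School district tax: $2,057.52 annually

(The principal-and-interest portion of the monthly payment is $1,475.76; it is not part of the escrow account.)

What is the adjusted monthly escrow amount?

$478.83

Hazard insurance — $2,055.48
Ground rent — $1,368.72
School district tax — $2,057.52
Total per year = $5,481.72
Per month = $5,481.72 / 12 = $456.81
Shortage spread = $264.24 / 12 = $22.02/mo
Adjusted monthly = $456.81 + $22.02 = $478.83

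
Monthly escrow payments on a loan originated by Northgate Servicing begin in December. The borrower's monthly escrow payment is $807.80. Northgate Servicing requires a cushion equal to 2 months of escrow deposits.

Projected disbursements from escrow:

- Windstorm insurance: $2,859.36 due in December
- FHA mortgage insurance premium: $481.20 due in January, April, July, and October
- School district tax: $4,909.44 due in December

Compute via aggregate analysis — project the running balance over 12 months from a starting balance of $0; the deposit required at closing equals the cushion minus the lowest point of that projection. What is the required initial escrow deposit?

$8,576.60

Cushion = 2 × $807.80 = $1,615.60
Trial balance (start $0, +$807.80 each month, − disbursements):
  Dec: +$807.80 − $7,768.80 → -$6,961.00
  Jan: +$807.80 − $481.20 → -$6,634.40
  Feb: +$807.80 → -$5,826.60
  Mar: +$807.80 → -$5,018.80
  Apr: +$807.80 − $481.20 → -$4,692.20
  May: +$807.80 → -$3,884.40
  Jun: +$807.80 → -$3,076.60
  Jul: +$807.80 − $481.20 → -$2,750.00
  Aug: +$807.80 → -$1,942.20
  Sep: +$807.80 → -$1,134.40
  Oct: +$807.80 − $481.20 → -$807.80
  Nov: +$807.80 → $0.00
Lowest trial balance = -$6,961.00 (Dec)
Initial deposit = cushion − low point = $1,615.60 − (-$6,961.00) = $8,576.60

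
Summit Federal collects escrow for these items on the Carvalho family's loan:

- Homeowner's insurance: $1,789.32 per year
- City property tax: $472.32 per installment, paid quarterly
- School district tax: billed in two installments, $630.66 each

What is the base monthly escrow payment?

$411.66

Homeowner's insurance — $1,789.32 per year
City property tax — $472.32 × 4 = $1,889.28 per year
School district tax — $630.66 × 2 = $1,261.32 per year
Annual escrow total = $1,789.32 + $1,889.28 + $1,261.32 = $4,939.92
Monthly = $4,939.92 ÷ 12 = $411.66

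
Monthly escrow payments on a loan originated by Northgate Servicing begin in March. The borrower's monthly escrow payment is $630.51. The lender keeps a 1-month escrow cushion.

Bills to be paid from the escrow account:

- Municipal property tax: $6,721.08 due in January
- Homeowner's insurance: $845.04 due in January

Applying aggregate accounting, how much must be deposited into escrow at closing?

$1,261.02

Cushion = 1 × $630.51 = $630.51
Trial balance (start $0, +$630.51 each month, − disbursements):
  Mar: +$630.51 → $630.51
  Apr: +$630.51 → $1,261.02
  May: +$630.51 → $1,891.53
  Jun: +$630.51 → $2,522.04
  Jul: +$630.51 → $3,152.55
  Aug: +$630.51 → $3,783.06
  Sep: +$630.51 → $4,413.57
  Oct: +$630.51 → $5,044.08
  Nov: +$630.51 → $5,674.59
  Dec: +$630.51 → $6,305.10
  Jan: +$630.51 − $7,566.12 → -$630.51
  Feb: +$630.51 → $0.00
Lowest trial balance = -$630.51 (Jan)
Initial deposit = cushion − low point = $630.51 − (-$630.51) = $1,261.02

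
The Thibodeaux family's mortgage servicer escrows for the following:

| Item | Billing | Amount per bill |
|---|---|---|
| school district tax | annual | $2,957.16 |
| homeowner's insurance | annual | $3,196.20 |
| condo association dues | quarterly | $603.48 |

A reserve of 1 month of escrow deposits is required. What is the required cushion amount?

$713.94

School district tax: $2,957.16 annually
Homeowner's insurance: $3,196.20 annually
Condo association dues: $603.48 × 4 = $2,413.92 annually
Total annual escrow = $2,957.16 + $3,196.20 + $2,413.92 = $8,567.28
Monthly escrow = $8,567.28 ÷ 12 = $713.94
Cushion = 1 × $713.94 = $713.94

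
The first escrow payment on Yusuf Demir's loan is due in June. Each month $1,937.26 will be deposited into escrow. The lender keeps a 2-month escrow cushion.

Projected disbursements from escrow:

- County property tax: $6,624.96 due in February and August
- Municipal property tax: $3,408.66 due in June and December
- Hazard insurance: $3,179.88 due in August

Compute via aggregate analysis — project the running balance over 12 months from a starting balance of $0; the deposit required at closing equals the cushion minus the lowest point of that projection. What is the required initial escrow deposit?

$11,276.24

Cushion = 2 × $1,937.26 = $3,874.52
Trial balance (start $0, +$1,937.26 each month, − disbursements):
  Jun: +$1,937.26 − $3,408.66 → -$1,471.40
  Jul: +$1,937.26 → $465.86
  Aug: +$1,937.26 − $9,804.84 → -$7,401.72
  Sep: +$1,937.26 → -$5,464.46
  Oct: +$1,937.26 → -$3,527.20
  Nov: +$1,937.26 → -$1,589.94
  Dec: +$1,937.26 − $3,408.66 → -$3,061.34
  Jan: +$1,937.26 → -$1,124.08
  Feb: +$1,937.26 − $6,624.96 → -$5,811.78
  Mar: +$1,937.26 → -$3,874.52
  Apr: +$1,937.26 → -$1,937.26
  May: +$1,937.26 → $0.00
Lowest trial balance = -$7,401.72 (Aug)
Initial deposit = cushion − low point = $3,874.52 − (-$7,401.72) = $11,276.24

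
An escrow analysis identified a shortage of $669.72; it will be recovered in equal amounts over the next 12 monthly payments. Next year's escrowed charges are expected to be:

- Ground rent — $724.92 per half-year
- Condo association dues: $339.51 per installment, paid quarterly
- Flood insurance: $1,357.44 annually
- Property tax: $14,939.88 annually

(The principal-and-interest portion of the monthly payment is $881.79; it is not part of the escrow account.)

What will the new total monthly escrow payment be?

Ground rent = $724.92 × 2 = $1,449.84 annually
Condo association dues = $339.51 × 4 = $1,358.04 annually
Flood insurance = $1,357.44 annually
Property tax = $14,939.88 annually
Annual escrow total = $1,449.84 + $1,358.04 + $1,357.44 + $14,939.88 = $19,105.20
Base monthly escrow = $19,105.20 ÷ 12 = $1,592.10
Shortage spread = $669.72 / 12 = $55.81/mo
Adjusted monthly = $1,592.10 + $55.81 = $1,647.91

$1,647.91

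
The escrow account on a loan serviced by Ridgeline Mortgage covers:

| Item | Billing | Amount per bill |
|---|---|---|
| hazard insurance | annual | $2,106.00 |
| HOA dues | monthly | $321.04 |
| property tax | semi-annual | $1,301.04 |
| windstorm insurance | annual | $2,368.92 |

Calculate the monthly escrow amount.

Hazard insurance — $2,106.00
HOA dues — $321.04 × 12 = $3,852.48
Property tax — $1,301.04 × 2 = $2,602.08
Windstorm insurance — $2,368.92
Total annual escrow = $2,106.00 + $3,852.48 + $2,602.08 + $2,368.92 = $10,929.48
Monthly escrow = $10,929.48 / 12 = $910.79

$910.79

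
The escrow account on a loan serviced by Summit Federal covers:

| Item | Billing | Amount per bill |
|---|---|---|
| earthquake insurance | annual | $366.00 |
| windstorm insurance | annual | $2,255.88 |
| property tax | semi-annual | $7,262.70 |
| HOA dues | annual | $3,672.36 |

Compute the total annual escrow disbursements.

Earthquake insurance: $366.00/yr
Windstorm insurance: $2,255.88/yr
Property tax: $7,262.70 × 2 = $14,525.40/yr
HOA dues: $3,672.36/yr
Combined annual = $20,819.64

$20,819.64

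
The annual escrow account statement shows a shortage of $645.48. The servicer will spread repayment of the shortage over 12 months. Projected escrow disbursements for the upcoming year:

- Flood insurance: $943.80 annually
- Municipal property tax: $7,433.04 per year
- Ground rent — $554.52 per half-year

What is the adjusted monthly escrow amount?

Flood insurance: $943.80
Municipal property tax: $7,433.04
Ground rent: $554.52 × 2 = $1,109.04
Total per year = $943.80 + $7,433.04 + $1,109.04 = $9,485.88
Per month = $9,485.88 ÷ 12 = $790.49
Shortage spread = $645.48 / 12 = $53.79/mo
Adjusted monthly = $790.49 + $53.79 = $844.28

$844.28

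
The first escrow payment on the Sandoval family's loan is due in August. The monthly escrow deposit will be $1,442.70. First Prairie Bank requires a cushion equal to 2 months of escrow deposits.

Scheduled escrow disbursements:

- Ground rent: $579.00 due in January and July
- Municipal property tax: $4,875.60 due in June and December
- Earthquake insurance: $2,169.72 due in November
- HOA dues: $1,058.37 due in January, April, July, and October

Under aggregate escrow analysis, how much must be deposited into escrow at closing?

$3,970.26

Cushion = 2 × $1,442.70 = $2,885.40
Trial balance (start $0, +$1,442.70 each month, − disbursements):
  Aug: +$1,442.70 → $1,442.70
  Sep: +$1,442.70 → $2,885.40
  Oct: +$1,442.70 − $1,058.37 → $3,269.73
  Nov: +$1,442.70 − $2,169.72 → $2,542.71
  Dec: +$1,442.70 − $4,875.60 → -$890.19
  Jan: +$1,442.70 − $1,637.37 → -$1,084.86
  Feb: +$1,442.70 → $357.84
  Mar: +$1,442.70 → $1,800.54
  Apr: +$1,442.70 − $1,058.37 → $2,184.87
  May: +$1,442.70 → $3,627.57
  Jun: +$1,442.70 − $4,875.60 → $194.67
  Jul: +$1,442.70 − $1,637.37 → $0.00
Lowest trial balance = -$1,084.86 (Jan)
Initial deposit = cushion − low point = $2,885.40 − (-$1,084.86) = $3,970.26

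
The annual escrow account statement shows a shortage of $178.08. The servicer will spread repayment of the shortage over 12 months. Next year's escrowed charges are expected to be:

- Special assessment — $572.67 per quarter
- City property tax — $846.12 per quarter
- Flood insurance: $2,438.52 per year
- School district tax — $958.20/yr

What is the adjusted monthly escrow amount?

$770.83

Special assessment — $572.67 × 4 = $2,290.68/yr
City property tax — $846.12 × 4 = $3,384.48/yr
Flood insurance — $2,438.52/yr
School district tax — $958.20/yr
Annual escrow total = $9,071.88
Base monthly escrow = $9,071.88 / 12 = $755.99
Shortage per month = $178.08 / 12 = $14.84
Adjusted monthly = $755.99 + $14.84 = $770.83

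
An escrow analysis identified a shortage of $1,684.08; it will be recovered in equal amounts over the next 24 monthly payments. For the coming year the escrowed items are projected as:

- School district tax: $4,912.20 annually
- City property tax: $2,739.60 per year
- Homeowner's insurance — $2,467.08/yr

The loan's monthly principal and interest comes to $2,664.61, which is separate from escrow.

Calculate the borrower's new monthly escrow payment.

School district tax = $4,912.20
City property tax = $2,739.60
Homeowner's insurance = $2,467.08
Yearly total = $4,912.20 + $2,739.60 + $2,467.08 = $10,118.88
Base monthly escrow = $10,118.88 / 12 = $843.24
Monthly shortage recovery: $1,684.08 ÷ 24 = $70.17
New monthly escrow = $843.24 + $70.17 = $913.41

$913.41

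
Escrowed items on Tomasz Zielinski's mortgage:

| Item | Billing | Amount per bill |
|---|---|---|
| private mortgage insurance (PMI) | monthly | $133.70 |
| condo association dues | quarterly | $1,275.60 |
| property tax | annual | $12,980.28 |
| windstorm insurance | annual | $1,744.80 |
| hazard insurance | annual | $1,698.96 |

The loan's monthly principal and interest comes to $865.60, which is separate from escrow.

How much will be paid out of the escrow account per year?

$23,130.84

Private mortgage insurance (PMI) — $133.70 × 12 = $1,604.40 annually
Condo association dues — $1,275.60 × 4 = $5,102.40 annually
Property tax — $12,980.28 annually
Windstorm insurance — $1,744.80 annually
Hazard insurance — $1,698.96 annually
Annual escrow total = $1,604.40 + $5,102.40 + $12,980.28 + $1,744.80 + $1,698.96 = $23,130.84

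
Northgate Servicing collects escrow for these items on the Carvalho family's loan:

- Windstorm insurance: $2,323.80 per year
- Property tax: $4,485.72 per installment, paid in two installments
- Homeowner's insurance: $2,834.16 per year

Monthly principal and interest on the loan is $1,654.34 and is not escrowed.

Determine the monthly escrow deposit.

Windstorm insurance — $2,323.80 annually
Property tax — $4,485.72 × 2 = $8,971.44 annually
Homeowner's insurance — $2,834.16 annually
Total per year = $2,323.80 + $8,971.44 + $2,834.16 = $14,129.40
Monthly = $14,129.40 / 12 = $1,177.45

$1,177.45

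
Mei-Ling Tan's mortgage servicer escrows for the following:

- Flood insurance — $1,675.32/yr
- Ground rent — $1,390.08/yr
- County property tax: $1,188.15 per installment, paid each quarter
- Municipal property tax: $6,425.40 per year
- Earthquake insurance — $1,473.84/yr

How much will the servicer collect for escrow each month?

Flood insurance: $1,675.32 annually
Ground rent: $1,390.08 annually
County property tax: $1,188.15 × 4 = $4,752.60 annually
Municipal property tax: $6,425.40 annually
Earthquake insurance: $1,473.84 annually
Total annual escrow = $1,675.32 + $1,390.08 + $4,752.60 + $6,425.40 + $1,473.84 = $15,717.24
Monthly = $15,717.24 ÷ 12 = $1,309.77

$1,309.77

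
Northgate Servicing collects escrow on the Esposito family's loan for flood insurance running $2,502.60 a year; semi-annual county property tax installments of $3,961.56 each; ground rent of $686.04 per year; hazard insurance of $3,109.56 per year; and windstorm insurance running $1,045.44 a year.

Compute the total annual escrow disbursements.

$15,266.76

Flood insurance: $2,502.60 per year
County property tax: $3,961.56 × 2 = $7,923.12 per year
Ground rent: $686.04 per year
Hazard insurance: $3,109.56 per year
Windstorm insurance: $1,045.44 per year
Yearly total = $2,502.60 + $7,923.12 + $686.04 + $3,109.56 + $1,045.44 = $15,266.76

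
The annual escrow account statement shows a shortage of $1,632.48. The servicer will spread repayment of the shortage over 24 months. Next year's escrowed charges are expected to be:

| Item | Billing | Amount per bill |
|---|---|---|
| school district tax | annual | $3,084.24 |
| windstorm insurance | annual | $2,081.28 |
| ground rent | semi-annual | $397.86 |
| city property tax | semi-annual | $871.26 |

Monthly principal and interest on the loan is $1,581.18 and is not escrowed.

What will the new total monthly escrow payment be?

$710.00

School district tax — $3,084.24/yr
Windstorm insurance — $2,081.28/yr
Ground rent — $397.86 × 2 = $795.72/yr
City property tax — $871.26 × 2 = $1,742.52/yr
Yearly total = $3,084.24 + $2,081.28 + $795.72 + $1,742.52 = $7,703.76
Monthly = $7,703.76 ÷ 12 = $641.98
Shortage per month = $1,632.48 ÷ 24 = $68.02
New monthly escrow = $641.98 + $68.02 = $710.00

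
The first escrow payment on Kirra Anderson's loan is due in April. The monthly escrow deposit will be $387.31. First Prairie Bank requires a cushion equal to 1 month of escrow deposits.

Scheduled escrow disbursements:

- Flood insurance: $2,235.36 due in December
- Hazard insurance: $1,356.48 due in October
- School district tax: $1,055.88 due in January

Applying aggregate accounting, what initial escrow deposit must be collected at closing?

Cushion = 1 × $387.31 = $387.31
Trial balance (start $0, +$387.31 each month, − disbursements):
  Apr: +$387.31 → $387.31
  May: +$387.31 → $774.62
  Jun: +$387.31 → $1,161.93
  Jul: +$387.31 → $1,549.24
  Aug: +$387.31 → $1,936.55
  Sep: +$387.31 → $2,323.86
  Oct: +$387.31 − $1,356.48 → $1,354.69
  Nov: +$387.31 → $1,742.00
  Dec: +$387.31 − $2,235.36 → -$106.05
  Jan: +$387.31 − $1,055.88 → -$774.62
  Feb: +$387.31 → -$387.31
  Mar: +$387.31 → $0.00
Lowest trial balance = -$774.62 (Jan)
Initial deposit = cushion − low point = $387.31 − (-$774.62) = $1,161.93

$1,161.93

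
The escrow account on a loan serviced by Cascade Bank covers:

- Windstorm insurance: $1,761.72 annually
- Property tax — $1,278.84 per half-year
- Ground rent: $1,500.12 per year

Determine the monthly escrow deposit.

$484.96

Windstorm insurance — $1,761.72 per year
Property tax — $1,278.84 × 2 = $2,557.68 per year
Ground rent — $1,500.12 per year
Total per year = $1,761.72 + $2,557.68 + $1,500.12 = $5,819.52
Per month = $5,819.52 ÷ 12 = $484.96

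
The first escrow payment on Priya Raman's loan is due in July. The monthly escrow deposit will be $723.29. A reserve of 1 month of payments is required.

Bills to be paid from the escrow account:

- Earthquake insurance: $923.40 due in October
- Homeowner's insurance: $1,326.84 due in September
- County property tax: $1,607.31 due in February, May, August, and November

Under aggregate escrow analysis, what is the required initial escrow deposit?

$2,571.70

Cushion = 1 × $723.29 = $723.29
Trial balance (start $0, +$723.29 each month, − disbursements):
  Jul: +$723.29 → $723.29
  Aug: +$723.29 − $1,607.31 → -$160.73
  Sep: +$723.29 − $1,326.84 → -$764.28
  Oct: +$723.29 − $923.40 → -$964.39
  Nov: +$723.29 − $1,607.31 → -$1,848.41
  Dec: +$723.29 → -$1,125.12
  Jan: +$723.29 → -$401.83
  Feb: +$723.29 − $1,607.31 → -$1,285.85
  Mar: +$723.29 → -$562.56
  Apr: +$723.29 → $160.73
  May: +$723.29 − $1,607.31 → -$723.29
  Jun: +$723.29 → $0.00
Lowest trial balance = -$1,848.41 (Nov)
Initial deposit = cushion − low point = $723.29 − (-$1,848.41) = $2,571.70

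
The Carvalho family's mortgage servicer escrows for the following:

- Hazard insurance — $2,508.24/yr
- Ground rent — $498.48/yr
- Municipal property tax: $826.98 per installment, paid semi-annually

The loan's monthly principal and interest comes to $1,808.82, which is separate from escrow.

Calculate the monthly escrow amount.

Hazard insurance — $2,508.24/yr
Ground rent — $498.48/yr
Municipal property tax — $826.98 × 2 = $1,653.96/yr
Total annual escrow = $4,660.68
Per month = $4,660.68 / 12 = $388.39

$388.39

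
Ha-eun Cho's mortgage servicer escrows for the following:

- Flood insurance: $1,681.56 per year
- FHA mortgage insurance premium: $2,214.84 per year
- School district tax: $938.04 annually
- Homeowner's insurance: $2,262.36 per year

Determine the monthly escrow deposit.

Flood insurance = $1,681.56 per year
FHA mortgage insurance premium = $2,214.84 per year
School district tax = $938.04 per year
Homeowner's insurance = $2,262.36 per year
Total per year = $1,681.56 + $2,214.84 + $938.04 + $2,262.36 = $7,096.80
Base monthly escrow = $7,096.80 / 12 = $591.40

$591.40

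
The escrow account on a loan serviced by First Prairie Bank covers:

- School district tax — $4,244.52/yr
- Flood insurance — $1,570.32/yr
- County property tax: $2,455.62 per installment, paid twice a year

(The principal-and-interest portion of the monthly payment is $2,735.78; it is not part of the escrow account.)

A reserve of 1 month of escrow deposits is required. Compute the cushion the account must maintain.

$893.84

School district tax: $4,244.52
Flood insurance: $1,570.32
County property tax: $2,455.62 × 2 = $4,911.24
Annual escrow total = $4,244.52 + $1,570.32 + $4,911.24 = $10,726.08
Monthly escrow = $10,726.08 ÷ 12 = $893.84
Cushion = 1 × $893.84 = $893.84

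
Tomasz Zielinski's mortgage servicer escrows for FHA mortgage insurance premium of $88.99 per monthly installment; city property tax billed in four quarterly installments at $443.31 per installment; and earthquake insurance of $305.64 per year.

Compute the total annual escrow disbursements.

$3,146.76

FHA mortgage insurance premium: $88.99 × 12 = $1,067.88
City property tax: $443.31 × 4 = $1,773.24
Earthquake insurance: $305.64
Annual escrow total = $1,067.88 + $1,773.24 + $305.64 = $3,146.76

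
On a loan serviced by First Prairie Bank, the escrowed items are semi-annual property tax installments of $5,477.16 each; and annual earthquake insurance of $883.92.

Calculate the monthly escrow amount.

Property tax: $5,477.16 × 2 = $10,954.32 annually
Earthquake insurance: $883.92 annually
Yearly total = $10,954.32 + $883.92 = $11,838.24
Monthly = $11,838.24 / 12 = $986.52

$986.52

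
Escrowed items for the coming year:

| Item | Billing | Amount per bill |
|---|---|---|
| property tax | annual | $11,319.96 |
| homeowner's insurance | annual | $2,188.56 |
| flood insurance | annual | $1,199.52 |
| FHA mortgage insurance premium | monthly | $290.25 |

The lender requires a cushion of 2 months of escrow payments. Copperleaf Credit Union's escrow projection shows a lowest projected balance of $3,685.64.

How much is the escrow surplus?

Property tax: $11,319.96 per year
Homeowner's insurance: $2,188.56 per year
Flood insurance: $1,199.52 per year
FHA mortgage insurance premium: $290.25 × 12 = $3,483.00 per year
Yearly total = $11,319.96 + $2,188.56 + $1,199.52 + $3,483.00 = $18,191.04
Monthly escrow = $18,191.04 / 12 = $1,515.92
Required cushion = 2 × $1,515.92 = $3,031.84
Surplus = $3,685.64 − $3,031.84 = $653.80

$653.80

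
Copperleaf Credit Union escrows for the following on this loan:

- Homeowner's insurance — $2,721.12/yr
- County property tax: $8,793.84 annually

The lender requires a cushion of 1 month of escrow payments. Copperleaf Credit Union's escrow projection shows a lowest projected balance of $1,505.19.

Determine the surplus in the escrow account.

$545.61

Homeowner's insurance: $2,721.12 annually
County property tax: $8,793.84 annually
Total annual escrow = $2,721.12 + $8,793.84 = $11,514.96
Monthly = $11,514.96 ÷ 12 = $959.58
Required cushion = 1 × $959.58 = $959.58
Excess over cushion: $1,505.19 − $959.58 = $545.61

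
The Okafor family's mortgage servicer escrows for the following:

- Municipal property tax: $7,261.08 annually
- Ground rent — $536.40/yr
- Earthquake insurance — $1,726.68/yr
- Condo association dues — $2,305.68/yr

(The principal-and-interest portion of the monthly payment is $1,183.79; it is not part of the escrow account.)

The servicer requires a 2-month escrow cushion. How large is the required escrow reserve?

Municipal property tax: $7,261.08/yr
Ground rent: $536.40/yr
Earthquake insurance: $1,726.68/yr
Condo association dues: $2,305.68/yr
Combined annual = $11,829.84
Monthly escrow = $11,829.84 ÷ 12 = $985.82
Required cushion = 2 × $985.82 = $1,971.64

$1,971.64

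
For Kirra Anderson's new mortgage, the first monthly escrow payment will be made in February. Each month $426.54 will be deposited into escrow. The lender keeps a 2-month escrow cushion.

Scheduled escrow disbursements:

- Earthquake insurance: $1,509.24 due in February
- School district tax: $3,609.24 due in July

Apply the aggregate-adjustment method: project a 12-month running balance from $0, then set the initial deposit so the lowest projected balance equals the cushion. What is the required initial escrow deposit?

$3,412.32

Cushion = 2 × $426.54 = $853.08
Trial balance (start $0, +$426.54 each month, − disbursements):
  Feb: +$426.54 − $1,509.24 → -$1,082.70
  Mar: +$426.54 → -$656.16
  Apr: +$426.54 → -$229.62
  May: +$426.54 → $196.92
  Jun: +$426.54 → $623.46
  Jul: +$426.54 − $3,609.24 → -$2,559.24
  Aug: +$426.54 → -$2,132.70
  Sep: +$426.54 → -$1,706.16
  Oct: +$426.54 → -$1,279.62
  Nov: +$426.54 → -$853.08
  Dec: +$426.54 → -$426.54
  Jan: +$426.54 → $0.00
Lowest trial balance = -$2,559.24 (Jul)
Initial deposit = cushion − low point = $853.08 − (-$2,559.24) = $3,412.32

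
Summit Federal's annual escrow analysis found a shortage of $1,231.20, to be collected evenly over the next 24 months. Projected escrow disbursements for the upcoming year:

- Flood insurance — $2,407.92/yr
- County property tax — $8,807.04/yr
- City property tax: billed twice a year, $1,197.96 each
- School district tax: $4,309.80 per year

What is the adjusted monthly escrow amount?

$1,544.69

Flood insurance: $2,407.92 per year
County property tax: $8,807.04 per year
City property tax: $1,197.96 × 2 = $2,395.92 per year
School district tax: $4,309.80 per year
Total per year = $2,407.92 + $8,807.04 + $2,395.92 + $4,309.80 = $17,920.68
Monthly escrow = $17,920.68 ÷ 12 = $1,493.39
Shortage per month = $1,231.20 / 24 = $51.30
Adjusted monthly = $1,493.39 + $51.30 = $1,544.69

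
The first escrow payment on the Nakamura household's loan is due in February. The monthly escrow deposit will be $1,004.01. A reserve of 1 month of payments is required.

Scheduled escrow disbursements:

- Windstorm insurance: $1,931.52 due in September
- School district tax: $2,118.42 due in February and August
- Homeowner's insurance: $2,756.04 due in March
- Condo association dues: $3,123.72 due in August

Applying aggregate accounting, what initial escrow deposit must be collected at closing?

$5,020.05

Cushion = 1 × $1,004.01 = $1,004.01
Trial balance (start $0, +$1,004.01 each month, − disbursements):
  Feb: +$1,004.01 − $2,118.42 → -$1,114.41
  Mar: +$1,004.01 − $2,756.04 → -$2,866.44
  Apr: +$1,004.01 → -$1,862.43
  May: +$1,004.01 → -$858.42
  Jun: +$1,004.01 → $145.59
  Jul: +$1,004.01 → $1,149.60
  Aug: +$1,004.01 − $5,242.14 → -$3,088.53
  Sep: +$1,004.01 − $1,931.52 → -$4,016.04
  Oct: +$1,004.01 → -$3,012.03
  Nov: +$1,004.01 → -$2,008.02
  Dec: +$1,004.01 → -$1,004.01
  Jan: +$1,004.01 → $0.00
Lowest trial balance = -$4,016.04 (Sep)
Initial deposit = cushion − low point = $1,004.01 − (-$4,016.04) = $5,020.05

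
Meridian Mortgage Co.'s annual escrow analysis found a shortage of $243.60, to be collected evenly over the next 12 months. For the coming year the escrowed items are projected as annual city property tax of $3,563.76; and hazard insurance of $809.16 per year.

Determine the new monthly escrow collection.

City property tax: $3,563.76
Hazard insurance: $809.16
Yearly total = $3,563.76 + $809.16 = $4,372.92
Monthly = $4,372.92 / 12 = $364.41
Shortage spread = $243.60 ÷ 12 = $20.30/mo
Adjusted monthly = $364.41 + $20.30 = $384.71

$384.71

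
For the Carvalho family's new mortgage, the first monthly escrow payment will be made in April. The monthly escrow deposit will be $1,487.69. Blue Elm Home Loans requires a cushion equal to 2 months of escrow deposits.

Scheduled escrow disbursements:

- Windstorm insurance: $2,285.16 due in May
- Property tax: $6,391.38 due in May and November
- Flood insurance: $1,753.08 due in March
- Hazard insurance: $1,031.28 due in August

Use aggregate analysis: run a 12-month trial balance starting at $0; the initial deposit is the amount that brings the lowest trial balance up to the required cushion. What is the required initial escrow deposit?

Cushion = 2 × $1,487.69 = $2,975.38
Trial balance (start $0, +$1,487.69 each month, − disbursements):
  Apr: +$1,487.69 → $1,487.69
  May: +$1,487.69 − $8,676.54 → -$5,701.16
  Jun: +$1,487.69 → -$4,213.47
  Jul: +$1,487.69 → -$2,725.78
  Aug: +$1,487.69 − $1,031.28 → -$2,269.37
  Sep: +$1,487.69 → -$781.68
  Oct: +$1,487.69 → $706.01
  Nov: +$1,487.69 − $6,391.38 → -$4,197.68
  Dec: +$1,487.69 → -$2,709.99
  Jan: +$1,487.69 → -$1,222.30
  Feb: +$1,487.69 → $265.39
  Mar: +$1,487.69 − $1,753.08 → $0.00
Lowest trial balance = -$5,701.16 (May)
Initial deposit = cushion − low point = $2,975.38 − (-$5,701.16) = $8,676.54

$8,676.54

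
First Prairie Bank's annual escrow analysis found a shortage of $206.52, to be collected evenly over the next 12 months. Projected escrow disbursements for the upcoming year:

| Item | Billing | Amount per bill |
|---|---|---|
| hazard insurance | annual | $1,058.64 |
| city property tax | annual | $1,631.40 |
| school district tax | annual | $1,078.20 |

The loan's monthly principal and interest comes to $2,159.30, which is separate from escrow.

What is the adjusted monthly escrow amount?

Hazard insurance: $1,058.64
City property tax: $1,631.40
School district tax: $1,078.20
Total annual escrow = $1,058.64 + $1,631.40 + $1,078.20 = $3,768.24
Monthly escrow = $3,768.24 / 12 = $314.02
Monthly shortage recovery: $206.52 ÷ 12 = $17.21
New monthly escrow = $314.02 + $17.21 = $331.23

$331.23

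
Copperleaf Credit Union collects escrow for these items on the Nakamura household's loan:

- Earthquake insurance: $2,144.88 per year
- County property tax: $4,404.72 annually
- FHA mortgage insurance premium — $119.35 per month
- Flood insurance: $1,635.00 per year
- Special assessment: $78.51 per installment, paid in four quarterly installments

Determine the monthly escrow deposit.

$827.57

Earthquake insurance: $2,144.88 annually
County property tax: $4,404.72 annually
FHA mortgage insurance premium: $119.35 × 12 = $1,432.20 annually
Flood insurance: $1,635.00 annually
Special assessment: $78.51 × 4 = $314.04 annually
Annual escrow total = $2,144.88 + $4,404.72 + $1,432.20 + $1,635.00 + $314.04 = $9,930.84
Monthly escrow = $9,930.84 ÷ 12 = $827.57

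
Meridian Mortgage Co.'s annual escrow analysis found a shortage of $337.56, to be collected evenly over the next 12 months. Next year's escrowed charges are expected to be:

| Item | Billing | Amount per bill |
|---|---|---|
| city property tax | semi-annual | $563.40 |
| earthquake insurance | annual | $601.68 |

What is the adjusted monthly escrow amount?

City property tax = $563.40 × 2 = $1,126.80 annually
Earthquake insurance = $601.68 annually
Yearly total = $1,126.80 + $601.68 = $1,728.48
Monthly = $1,728.48 ÷ 12 = $144.04
Shortage spread = $337.56 / 12 = $28.13/mo
New monthly escrow = $144.04 + $28.13 = $172.17

$172.17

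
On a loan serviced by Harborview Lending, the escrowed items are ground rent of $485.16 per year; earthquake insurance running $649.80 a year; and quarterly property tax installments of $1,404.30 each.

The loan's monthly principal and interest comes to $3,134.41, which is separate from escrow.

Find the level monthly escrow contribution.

Ground rent — $485.16/yr
Earthquake insurance — $649.80/yr
Property tax — $1,404.30 × 4 = $5,617.20/yr
Combined annual = $485.16 + $649.80 + $5,617.20 = $6,752.16
Monthly escrow = $6,752.16 / 12 = $562.68

$562.68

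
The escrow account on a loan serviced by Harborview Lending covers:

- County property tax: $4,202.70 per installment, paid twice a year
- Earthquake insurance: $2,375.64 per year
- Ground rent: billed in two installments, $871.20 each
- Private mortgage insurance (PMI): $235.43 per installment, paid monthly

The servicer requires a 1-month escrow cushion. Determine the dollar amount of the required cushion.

$1,279.05

County property tax — $4,202.70 × 2 = $8,405.40
Earthquake insurance — $2,375.64
Ground rent — $871.20 × 2 = $1,742.40
Private mortgage insurance (PMI) — $235.43 × 12 = $2,825.16
Annual escrow total = $15,348.60
Monthly = $15,348.60 / 12 = $1,279.05
Required cushion = 1 × $1,279.05 = $1,279.05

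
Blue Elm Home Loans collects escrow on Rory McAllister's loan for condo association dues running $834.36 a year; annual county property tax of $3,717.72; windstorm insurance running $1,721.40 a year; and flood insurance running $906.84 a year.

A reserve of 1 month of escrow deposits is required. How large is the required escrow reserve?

$598.36

Condo association dues — $834.36 per year
County property tax — $3,717.72 per year
Windstorm insurance — $1,721.40 per year
Flood insurance — $906.84 per year
Annual escrow total = $834.36 + $3,717.72 + $1,721.40 + $906.84 = $7,180.32
Monthly escrow = $7,180.32 / 12 = $598.36
Reserve = 1 × $598.36 = $598.36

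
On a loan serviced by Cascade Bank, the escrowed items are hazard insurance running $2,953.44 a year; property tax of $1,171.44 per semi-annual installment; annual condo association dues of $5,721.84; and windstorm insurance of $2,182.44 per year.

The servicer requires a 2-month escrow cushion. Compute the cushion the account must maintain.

Hazard insurance: $2,953.44 per year
Property tax: $1,171.44 × 2 = $2,342.88 per year
Condo association dues: $5,721.84 per year
Windstorm insurance: $2,182.44 per year
Annual escrow total = $13,200.60
Monthly = $13,200.60 ÷ 12 = $1,100.05
Reserve = 2 × $1,100.05 = $2,200.10

$2,200.10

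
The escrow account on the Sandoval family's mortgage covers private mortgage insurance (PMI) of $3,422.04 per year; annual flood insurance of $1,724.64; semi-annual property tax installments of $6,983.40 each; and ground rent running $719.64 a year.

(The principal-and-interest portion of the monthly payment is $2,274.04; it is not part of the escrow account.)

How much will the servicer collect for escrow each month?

Private mortgage insurance (PMI): $3,422.04/yr
Flood insurance: $1,724.64/yr
Property tax: $6,983.40 × 2 = $13,966.80/yr
Ground rent: $719.64/yr
Annual escrow total = $3,422.04 + $1,724.64 + $13,966.80 + $719.64 = $19,833.12
Monthly = $19,833.12 / 12 = $1,652.76

$1,652.76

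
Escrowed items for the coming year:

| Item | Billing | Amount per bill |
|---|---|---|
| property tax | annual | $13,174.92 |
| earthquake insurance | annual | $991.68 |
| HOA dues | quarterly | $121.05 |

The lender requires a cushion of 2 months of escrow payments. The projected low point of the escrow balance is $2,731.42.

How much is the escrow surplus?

$289.62

Property tax: $13,174.92 per year
Earthquake insurance: $991.68 per year
HOA dues: $121.05 × 4 = $484.20 per year
Total annual escrow = $13,174.92 + $991.68 + $484.20 = $14,650.80
Monthly escrow = $14,650.80 / 12 = $1,220.90
Required reserve = 2 × $1,220.90 = $2,441.80
Surplus = $2,731.42 − $2,441.80 = $289.62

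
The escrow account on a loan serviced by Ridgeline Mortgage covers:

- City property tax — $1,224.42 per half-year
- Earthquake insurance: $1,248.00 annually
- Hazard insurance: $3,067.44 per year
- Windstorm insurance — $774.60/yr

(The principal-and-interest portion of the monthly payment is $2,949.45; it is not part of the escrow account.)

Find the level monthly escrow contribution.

City property tax — $1,224.42 × 2 = $2,448.84/yr
Earthquake insurance — $1,248.00/yr
Hazard insurance — $3,067.44/yr
Windstorm insurance — $774.60/yr
Total annual escrow = $7,538.88
Monthly escrow = $7,538.88 / 12 = $628.24

$628.24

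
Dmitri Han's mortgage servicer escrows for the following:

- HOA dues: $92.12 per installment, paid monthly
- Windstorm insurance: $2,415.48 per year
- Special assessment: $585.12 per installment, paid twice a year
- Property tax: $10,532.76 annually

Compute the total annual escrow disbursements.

$15,223.92

HOA dues = $92.12 × 12 = $1,105.44 per year
Windstorm insurance = $2,415.48 per year
Special assessment = $585.12 × 2 = $1,170.24 per year
Property tax = $10,532.76 per year
Yearly total = $15,223.92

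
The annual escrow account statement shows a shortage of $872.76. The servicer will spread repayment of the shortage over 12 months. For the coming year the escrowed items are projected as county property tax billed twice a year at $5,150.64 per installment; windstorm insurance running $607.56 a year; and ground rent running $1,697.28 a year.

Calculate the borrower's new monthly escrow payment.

$1,123.24

County property tax — $5,150.64 × 2 = $10,301.28 per year
Windstorm insurance — $607.56 per year
Ground rent — $1,697.28 per year
Combined annual = $12,606.12
Per month = $12,606.12 / 12 = $1,050.51
Shortage per month = $872.76 / 12 = $72.73
Adjusted monthly = $1,050.51 + $72.73 = $1,123.24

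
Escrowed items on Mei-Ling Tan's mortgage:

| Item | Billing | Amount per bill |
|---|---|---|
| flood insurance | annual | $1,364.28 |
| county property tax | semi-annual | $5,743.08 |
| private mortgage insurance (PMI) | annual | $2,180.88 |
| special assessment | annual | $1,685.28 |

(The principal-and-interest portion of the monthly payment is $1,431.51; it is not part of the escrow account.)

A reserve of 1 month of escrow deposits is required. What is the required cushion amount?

Flood insurance: $1,364.28 per year
County property tax: $5,743.08 × 2 = $11,486.16 per year
Private mortgage insurance (PMI): $2,180.88 per year
Special assessment: $1,685.28 per year
Annual escrow total = $1,364.28 + $11,486.16 + $2,180.88 + $1,685.28 = $16,716.60
Base monthly escrow = $16,716.60 / 12 = $1,393.05
Required cushion = 1 × $1,393.05 = $1,393.05

$1,393.05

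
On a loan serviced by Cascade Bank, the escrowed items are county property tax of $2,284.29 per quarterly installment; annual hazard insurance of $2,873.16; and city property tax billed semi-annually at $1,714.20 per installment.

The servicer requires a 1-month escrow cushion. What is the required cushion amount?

$1,286.56

County property tax: $2,284.29 × 4 = $9,137.16 per year
Hazard insurance: $2,873.16 per year
City property tax: $1,714.20 × 2 = $3,428.40 per year
Combined annual = $9,137.16 + $2,873.16 + $3,428.40 = $15,438.72
Monthly escrow = $15,438.72 ÷ 12 = $1,286.56
Cushion = 1 × $1,286.56 = $1,286.56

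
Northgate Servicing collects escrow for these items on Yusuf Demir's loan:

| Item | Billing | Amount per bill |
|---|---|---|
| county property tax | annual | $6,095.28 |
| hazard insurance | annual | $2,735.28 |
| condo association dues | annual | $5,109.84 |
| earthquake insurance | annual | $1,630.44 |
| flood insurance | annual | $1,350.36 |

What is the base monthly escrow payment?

County property tax: $6,095.28/yr
Hazard insurance: $2,735.28/yr
Condo association dues: $5,109.84/yr
Earthquake insurance: $1,630.44/yr
Flood insurance: $1,350.36/yr
Yearly total = $6,095.28 + $2,735.28 + $5,109.84 + $1,630.44 + $1,350.36 = $16,921.20
Base monthly escrow = $16,921.20 ÷ 12 = $1,410.10

$1,410.10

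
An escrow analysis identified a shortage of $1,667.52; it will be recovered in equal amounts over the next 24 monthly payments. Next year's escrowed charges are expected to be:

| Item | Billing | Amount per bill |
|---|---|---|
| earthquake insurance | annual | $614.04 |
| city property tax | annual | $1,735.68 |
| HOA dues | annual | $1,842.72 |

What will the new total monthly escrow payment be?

$418.85

Earthquake insurance = $614.04 annually
City property tax = $1,735.68 annually
HOA dues = $1,842.72 annually
Combined annual = $4,192.44
Per month = $4,192.44 ÷ 12 = $349.37
Shortage spread = $1,667.52 / 24 = $69.48/mo
New monthly escrow = $349.37 + $69.48 = $418.85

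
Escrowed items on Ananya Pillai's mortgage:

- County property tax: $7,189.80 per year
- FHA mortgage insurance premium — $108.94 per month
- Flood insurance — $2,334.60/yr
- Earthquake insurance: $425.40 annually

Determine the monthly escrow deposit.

County property tax = $7,189.80 annually
FHA mortgage insurance premium = $108.94 × 12 = $1,307.28 annually
Flood insurance = $2,334.60 annually
Earthquake insurance = $425.40 annually
Total per year = $7,189.80 + $1,307.28 + $2,334.60 + $425.40 = $11,257.08
Monthly = $11,257.08 ÷ 12 = $938.09

$938.09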